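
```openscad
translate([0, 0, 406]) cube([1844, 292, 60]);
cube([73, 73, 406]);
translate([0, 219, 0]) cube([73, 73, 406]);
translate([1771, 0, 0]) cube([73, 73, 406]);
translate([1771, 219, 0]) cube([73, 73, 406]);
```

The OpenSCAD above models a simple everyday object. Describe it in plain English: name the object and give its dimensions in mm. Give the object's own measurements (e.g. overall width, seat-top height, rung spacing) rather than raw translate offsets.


A long wooden bench with a 1844 mm (x) × 292 mm (y) seat, 60 mm thick, its top surface 466 mm above the floor. Four 73 mm square legs at the seat corners, flush with the edges, run from z = 0 to the seat underside.


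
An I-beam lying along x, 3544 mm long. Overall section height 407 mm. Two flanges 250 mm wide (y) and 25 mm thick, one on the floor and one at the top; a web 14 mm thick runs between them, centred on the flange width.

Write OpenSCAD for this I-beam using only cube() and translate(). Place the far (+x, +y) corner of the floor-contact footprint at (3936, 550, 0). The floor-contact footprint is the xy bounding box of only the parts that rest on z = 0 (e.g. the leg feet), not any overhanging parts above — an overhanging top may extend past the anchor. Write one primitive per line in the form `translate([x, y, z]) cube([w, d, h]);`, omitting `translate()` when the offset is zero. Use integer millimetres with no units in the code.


translate([392, 300, 0]) cube([3544, 250, 25]);
translate([392, 418, 25]) cube([3544, 14, 357]);
translate([392, 300, 382]) cube([3544, 250, 25]);


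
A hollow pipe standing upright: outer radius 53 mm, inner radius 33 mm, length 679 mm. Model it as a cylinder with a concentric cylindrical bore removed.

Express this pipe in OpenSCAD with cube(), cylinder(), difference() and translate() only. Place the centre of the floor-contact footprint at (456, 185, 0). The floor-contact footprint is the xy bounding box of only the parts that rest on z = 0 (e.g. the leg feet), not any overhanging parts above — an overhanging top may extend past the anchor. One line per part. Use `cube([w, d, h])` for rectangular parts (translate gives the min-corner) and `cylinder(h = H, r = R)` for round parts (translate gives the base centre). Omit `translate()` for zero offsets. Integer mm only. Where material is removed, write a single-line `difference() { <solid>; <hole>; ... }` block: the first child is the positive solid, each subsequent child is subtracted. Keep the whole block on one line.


difference() { translate([456, 185, 0]) cylinder(h = 679, r = 53); translate([456, 185, 0]) cylinder(h = 679, r = 33); }


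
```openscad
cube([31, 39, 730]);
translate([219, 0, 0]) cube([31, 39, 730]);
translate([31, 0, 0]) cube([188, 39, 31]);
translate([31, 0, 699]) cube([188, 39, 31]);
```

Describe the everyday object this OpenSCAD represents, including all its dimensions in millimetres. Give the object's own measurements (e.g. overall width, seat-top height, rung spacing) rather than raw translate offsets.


A rectangular picture frame lying in the x–z plane (depth along y). The opening is 188 mm wide (x) by 668 mm tall (z), surrounded by a border 31 mm wide on all four sides. The frame is 39 mm deep and is made of two full-height vertical stiles with two horizontal rails fitted between them.


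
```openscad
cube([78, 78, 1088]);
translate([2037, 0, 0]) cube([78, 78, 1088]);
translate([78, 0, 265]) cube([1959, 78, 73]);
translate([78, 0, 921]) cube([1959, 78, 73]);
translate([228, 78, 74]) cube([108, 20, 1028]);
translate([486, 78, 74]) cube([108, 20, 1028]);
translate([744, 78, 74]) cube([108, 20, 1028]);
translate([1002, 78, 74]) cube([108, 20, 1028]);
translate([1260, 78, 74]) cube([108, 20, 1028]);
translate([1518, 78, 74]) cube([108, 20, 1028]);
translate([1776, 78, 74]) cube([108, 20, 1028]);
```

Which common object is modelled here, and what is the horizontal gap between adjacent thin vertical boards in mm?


A fence section. The picket gap is 150 mm.

Two posts, two rails, 7 pickets — a fence section. Span 1959 mm holds 7 pickets of 108 mm with 8 equal gaps: ⌊(1959 − 7·108) / 8⌋ = 150 mm.


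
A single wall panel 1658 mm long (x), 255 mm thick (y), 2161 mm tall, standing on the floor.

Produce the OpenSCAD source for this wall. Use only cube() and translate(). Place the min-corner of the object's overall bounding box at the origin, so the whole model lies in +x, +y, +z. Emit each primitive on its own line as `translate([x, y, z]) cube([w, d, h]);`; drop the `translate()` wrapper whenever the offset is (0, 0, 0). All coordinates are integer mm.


cube([1658, 255, 2161]);


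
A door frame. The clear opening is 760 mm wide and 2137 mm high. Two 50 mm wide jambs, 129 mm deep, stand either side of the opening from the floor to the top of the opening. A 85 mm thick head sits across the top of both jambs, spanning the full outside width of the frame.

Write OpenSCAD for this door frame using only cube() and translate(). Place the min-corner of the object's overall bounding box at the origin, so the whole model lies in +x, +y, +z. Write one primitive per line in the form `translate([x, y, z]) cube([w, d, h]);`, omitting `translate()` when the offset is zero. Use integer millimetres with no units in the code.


cube([50, 129, 2137]);
translate([810, 0, 0]) cube([50, 129, 2137]);
translate([0, 0, 2137]) cube([860, 129, 85]);


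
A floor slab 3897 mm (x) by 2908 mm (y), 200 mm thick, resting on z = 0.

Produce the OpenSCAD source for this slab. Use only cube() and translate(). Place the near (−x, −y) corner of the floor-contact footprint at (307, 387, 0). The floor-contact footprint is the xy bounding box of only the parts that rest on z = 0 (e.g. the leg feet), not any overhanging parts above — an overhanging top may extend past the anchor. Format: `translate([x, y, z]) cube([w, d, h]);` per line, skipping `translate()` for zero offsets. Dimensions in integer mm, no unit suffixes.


translate([307, 387, 0]) cube([3897, 2908, 200]);


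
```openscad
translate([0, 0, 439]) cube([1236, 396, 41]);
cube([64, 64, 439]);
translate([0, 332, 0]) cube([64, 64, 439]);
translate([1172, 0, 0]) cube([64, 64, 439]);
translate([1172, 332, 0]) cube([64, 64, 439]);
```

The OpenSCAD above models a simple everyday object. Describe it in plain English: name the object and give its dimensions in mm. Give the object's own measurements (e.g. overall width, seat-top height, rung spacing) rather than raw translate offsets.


A long wooden bench with a 1236 mm (x) × 396 mm (y) seat, 41 mm thick, its top surface 480 mm above the floor. Four 64 mm square legs at the seat corners, flush with the edges, run from z = 0 to the seat underside.


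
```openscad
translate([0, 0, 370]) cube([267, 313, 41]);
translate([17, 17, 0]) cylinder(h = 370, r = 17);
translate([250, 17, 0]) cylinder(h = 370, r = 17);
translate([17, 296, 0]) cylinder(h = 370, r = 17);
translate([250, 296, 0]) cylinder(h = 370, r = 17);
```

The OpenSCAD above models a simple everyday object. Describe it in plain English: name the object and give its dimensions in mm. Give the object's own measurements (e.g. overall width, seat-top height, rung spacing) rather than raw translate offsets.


A simple wooden stool: a rectangular seat 267 mm (x) by 313 mm (y), 41 mm thick, top face at z = 411 mm, on four round legs, each 34 mm in diameter. The legs rest on z = 0, each leg's axis is inset half a diameter from the nearest pair of seat edges (so the leg's bounding box is flush with the corner).


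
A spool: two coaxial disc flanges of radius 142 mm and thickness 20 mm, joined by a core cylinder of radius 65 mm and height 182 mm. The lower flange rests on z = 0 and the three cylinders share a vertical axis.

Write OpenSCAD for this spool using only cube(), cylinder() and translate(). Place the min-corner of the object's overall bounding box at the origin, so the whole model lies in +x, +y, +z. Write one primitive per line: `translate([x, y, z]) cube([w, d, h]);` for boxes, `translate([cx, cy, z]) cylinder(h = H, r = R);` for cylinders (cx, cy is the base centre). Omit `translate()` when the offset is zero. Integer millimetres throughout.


translate([142, 142, 0]) cylinder(h = 20, r = 142);
translate([142, 142, 20]) cylinder(h = 182, r = 65);
translate([142, 142, 202]) cylinder(h = 20, r = 142);


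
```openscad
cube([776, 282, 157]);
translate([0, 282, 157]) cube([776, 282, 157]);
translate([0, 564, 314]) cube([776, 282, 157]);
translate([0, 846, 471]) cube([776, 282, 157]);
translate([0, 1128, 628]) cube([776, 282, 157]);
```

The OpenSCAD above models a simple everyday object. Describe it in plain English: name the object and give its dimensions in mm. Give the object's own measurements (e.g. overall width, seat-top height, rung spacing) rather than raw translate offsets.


A straight staircase of 5 solid steps. Each step is 776 mm wide (x), 282 mm deep (y, the going) and 157 mm tall (the rise). The first step rests on the floor; each subsequent step sits one going further in +y and one rise higher in +z, directly behind and above the previous step with no overlap.


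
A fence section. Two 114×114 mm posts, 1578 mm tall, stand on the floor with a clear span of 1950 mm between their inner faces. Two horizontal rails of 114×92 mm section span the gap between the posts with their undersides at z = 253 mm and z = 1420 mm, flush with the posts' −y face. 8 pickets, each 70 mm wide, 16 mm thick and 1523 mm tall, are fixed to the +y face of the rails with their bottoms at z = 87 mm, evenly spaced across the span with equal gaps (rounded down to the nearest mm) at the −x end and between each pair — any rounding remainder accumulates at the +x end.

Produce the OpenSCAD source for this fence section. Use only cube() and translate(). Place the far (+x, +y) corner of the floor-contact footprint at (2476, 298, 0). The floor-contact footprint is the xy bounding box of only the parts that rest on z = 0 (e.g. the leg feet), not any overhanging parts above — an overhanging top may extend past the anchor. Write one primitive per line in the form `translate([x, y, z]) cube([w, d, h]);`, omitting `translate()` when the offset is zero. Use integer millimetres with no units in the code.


translate([298, 184, 0]) cube([114, 114, 1578]);
translate([2362, 184, 0]) cube([114, 114, 1578]);
translate([412, 184, 253]) cube([1950, 114, 92]);
translate([412, 184, 1420]) cube([1950, 114, 92]);
translate([566, 298, 87]) cube([70, 16, 1523]);
translate([790, 298, 87]) cube([70, 16, 1523]);
translate([1014, 298, 87]) cube([70, 16, 1523]);
translate([1238, 298, 87]) cube([70, 16, 1523]);
translate([1462, 298, 87]) cube([70, 16, 1523]);
translate([1686, 298, 87]) cube([70, 16, 1523]);
translate([1910, 298, 87]) cube([70, 16, 1523]);
translate([2134, 298, 87]) cube([70, 16, 1523]);


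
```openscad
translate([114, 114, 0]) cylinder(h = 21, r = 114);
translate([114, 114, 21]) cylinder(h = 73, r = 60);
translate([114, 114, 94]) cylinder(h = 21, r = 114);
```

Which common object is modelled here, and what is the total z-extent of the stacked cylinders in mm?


A spool. The overall height is 115 mm.

Three coaxial cylinders, large–small–large — a spool. Two 21 mm flanges and a 73 mm core give 21 + 73 + 21 = 115 mm.


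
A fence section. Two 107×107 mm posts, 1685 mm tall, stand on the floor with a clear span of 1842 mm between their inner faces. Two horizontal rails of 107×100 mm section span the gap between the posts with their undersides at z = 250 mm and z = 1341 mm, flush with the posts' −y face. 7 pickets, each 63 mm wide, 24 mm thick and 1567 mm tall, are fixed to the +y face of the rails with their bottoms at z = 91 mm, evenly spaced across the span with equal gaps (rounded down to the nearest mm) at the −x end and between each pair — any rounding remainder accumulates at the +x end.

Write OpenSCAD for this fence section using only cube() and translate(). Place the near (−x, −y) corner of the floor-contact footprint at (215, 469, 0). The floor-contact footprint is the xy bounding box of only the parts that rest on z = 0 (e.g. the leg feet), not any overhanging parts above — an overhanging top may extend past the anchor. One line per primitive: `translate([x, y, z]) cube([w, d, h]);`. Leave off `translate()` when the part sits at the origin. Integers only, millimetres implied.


translate([215, 469, 0]) cube([107, 107, 1685]);
translate([2164, 469, 0]) cube([107, 107, 1685]);
translate([322, 469, 250]) cube([1842, 107, 100]);
translate([322, 469, 1341]) cube([1842, 107, 100]);
translate([497, 576, 91]) cube([63, 24, 1567]);
translate([735, 576, 91]) cube([63, 24, 1567]);
translate([973, 576, 91]) cube([63, 24, 1567]);
translate([1211, 576, 91]) cube([63, 24, 1567]);
translate([1449, 576, 91]) cube([63, 24, 1567]);
translate([1687, 576, 91]) cube([63, 24, 1567]);
translate([1925, 576, 91]) cube([63, 24, 1567]);


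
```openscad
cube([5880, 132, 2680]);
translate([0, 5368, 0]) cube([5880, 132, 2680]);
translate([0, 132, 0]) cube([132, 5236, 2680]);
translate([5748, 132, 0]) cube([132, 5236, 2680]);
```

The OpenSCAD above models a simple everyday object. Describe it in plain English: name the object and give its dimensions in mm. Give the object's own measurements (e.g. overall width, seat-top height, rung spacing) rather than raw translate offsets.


The wall frame of a small rectangular building: four walls, each 2680 mm tall and 132 mm thick, enclosing a footprint 5880 mm (x) by 5500 mm (y) outside-to-outside, with no floor or roof. The front and back walls (the −y and +y sides) span the full width; the two side walls fit between them.


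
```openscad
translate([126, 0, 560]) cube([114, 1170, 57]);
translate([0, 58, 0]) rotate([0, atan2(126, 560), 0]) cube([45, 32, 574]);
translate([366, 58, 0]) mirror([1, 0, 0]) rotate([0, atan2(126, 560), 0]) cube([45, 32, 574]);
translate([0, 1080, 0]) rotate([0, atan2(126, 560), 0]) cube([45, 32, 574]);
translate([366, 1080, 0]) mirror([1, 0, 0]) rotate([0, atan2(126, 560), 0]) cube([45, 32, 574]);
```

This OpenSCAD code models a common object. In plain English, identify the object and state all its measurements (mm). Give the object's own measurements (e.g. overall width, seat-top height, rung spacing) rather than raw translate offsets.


A sawhorse. A 114×1170×57 mm beam (x, y, z) sits on two A-frame leg pairs. Each pair is two raked legs of 45×32 mm section (32 mm along y) splaying symmetrically in x. Each leg rises 560 mm vertically over 126 mm of horizontal reach and is 574 mm long along its own axis. Every leg's outer bottom edge rests on the floor and its outer top edge meets a bottom edge of the beam — the left legs (tilting toward +x) meet the beam's −x bottom edge, the right legs (their mirror images, tilting toward −x) meet its +x bottom edge — so the leg tops tuck under the beam, the beam's underside is 560 mm above the floor, and the feet are 366 mm apart outside-to-outside with the beam centred between them. The two leg pairs are set in 58 mm from either end of the beam.


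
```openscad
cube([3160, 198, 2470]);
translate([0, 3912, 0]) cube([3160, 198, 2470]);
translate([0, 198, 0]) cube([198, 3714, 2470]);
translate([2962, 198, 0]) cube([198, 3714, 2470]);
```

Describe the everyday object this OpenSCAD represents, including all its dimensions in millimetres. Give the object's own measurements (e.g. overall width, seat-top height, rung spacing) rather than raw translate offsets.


The wall frame of a small rectangular building: four walls, each 2470 mm tall and 198 mm thick, enclosing a footprint 3160 mm (x) by 4110 mm (y) outside-to-outside, with no floor or roof. The front and back walls (the −y and +y sides) span the full width; the two side walls fit between them.


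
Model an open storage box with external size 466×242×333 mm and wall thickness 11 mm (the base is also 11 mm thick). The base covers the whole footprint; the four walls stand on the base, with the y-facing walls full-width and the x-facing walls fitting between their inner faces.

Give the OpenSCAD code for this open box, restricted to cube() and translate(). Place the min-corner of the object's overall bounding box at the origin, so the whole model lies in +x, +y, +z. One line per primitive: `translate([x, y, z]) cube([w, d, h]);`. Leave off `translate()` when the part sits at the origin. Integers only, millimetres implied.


cube([466, 242, 11]);
translate([0, 0, 11]) cube([466, 11, 322]);
translate([0, 231, 11]) cube([466, 11, 322]);
translate([0, 11, 11]) cube([11, 220, 322]);
translate([455, 11, 11]) cube([11, 220, 322]);


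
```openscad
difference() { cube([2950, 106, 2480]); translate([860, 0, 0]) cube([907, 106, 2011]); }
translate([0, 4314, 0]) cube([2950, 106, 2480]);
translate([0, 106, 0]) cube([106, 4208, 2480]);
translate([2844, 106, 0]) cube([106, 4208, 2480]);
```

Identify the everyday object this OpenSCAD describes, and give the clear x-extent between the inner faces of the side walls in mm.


A single room. The interior width is 2738 mm.

Four walls enclosing a rectangle with a door in the front wall — a room. Outside width 2950 minus two 106 mm walls gives 2738 mm.


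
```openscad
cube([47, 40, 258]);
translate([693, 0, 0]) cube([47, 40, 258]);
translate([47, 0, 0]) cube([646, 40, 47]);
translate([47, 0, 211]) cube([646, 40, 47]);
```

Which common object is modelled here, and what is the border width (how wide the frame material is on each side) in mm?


A picture frame. The border width is 47 mm.

Four thin pieces enclosing a rectangular opening — a picture frame. The two full-height stiles are 258 mm tall; the top rail sits at z = 211 and is 47 mm tall, so the border above the opening is 258 − 211 = 47 mm, matching the stile x-width.


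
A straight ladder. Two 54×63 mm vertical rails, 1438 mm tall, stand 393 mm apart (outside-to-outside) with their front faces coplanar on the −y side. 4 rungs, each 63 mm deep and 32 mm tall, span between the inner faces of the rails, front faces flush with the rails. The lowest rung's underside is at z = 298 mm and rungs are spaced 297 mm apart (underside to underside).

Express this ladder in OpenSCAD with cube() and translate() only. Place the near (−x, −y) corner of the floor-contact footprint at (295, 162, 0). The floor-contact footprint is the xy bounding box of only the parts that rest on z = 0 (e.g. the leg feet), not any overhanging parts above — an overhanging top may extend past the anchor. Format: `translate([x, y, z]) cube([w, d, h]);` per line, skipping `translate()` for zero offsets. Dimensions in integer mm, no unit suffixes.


translate([295, 162, 0]) cube([54, 63, 1438]);
translate([634, 162, 0]) cube([54, 63, 1438]);
translate([349, 162, 298]) cube([285, 63, 32]);
translate([349, 162, 595]) cube([285, 63, 32]);
translate([349, 162, 892]) cube([285, 63, 32]);
translate([349, 162, 1189]) cube([285, 63, 32]);


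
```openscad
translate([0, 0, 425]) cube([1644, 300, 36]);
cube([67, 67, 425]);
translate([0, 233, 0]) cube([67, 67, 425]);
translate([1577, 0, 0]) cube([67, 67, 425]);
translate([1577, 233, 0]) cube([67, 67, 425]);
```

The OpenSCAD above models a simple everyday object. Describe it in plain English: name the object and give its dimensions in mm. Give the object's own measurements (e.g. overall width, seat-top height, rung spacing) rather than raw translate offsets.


A long wooden bench with a 1644 mm (x) × 300 mm (y) seat, 36 mm thick, its top surface 461 mm above the floor. Four 67 mm square legs at the seat corners, flush with the edges, run from z = 0 to the seat underside.


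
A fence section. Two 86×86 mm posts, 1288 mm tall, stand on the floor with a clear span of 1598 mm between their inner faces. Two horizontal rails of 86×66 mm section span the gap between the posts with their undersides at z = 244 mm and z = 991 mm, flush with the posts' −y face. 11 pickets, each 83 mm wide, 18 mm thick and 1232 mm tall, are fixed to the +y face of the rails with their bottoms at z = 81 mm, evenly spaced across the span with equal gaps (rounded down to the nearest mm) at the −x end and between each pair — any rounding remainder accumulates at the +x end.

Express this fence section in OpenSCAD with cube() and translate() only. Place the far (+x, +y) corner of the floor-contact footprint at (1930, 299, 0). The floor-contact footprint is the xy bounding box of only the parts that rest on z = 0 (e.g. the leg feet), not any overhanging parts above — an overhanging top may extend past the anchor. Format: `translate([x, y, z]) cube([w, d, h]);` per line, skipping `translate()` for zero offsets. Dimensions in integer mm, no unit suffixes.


translate([160, 213, 0]) cube([86, 86, 1288]);
translate([1844, 213, 0]) cube([86, 86, 1288]);
translate([246, 213, 244]) cube([1598, 86, 66]);
translate([246, 213, 991]) cube([1598, 86, 66]);
translate([303, 299, 81]) cube([83, 18, 1232]);
translate([443, 299, 81]) cube([83, 18, 1232]);
translate([583, 299, 81]) cube([83, 18, 1232]);
translate([723, 299, 81]) cube([83, 18, 1232]);
translate([863, 299, 81]) cube([83, 18, 1232]);
translate([1003, 299, 81]) cube([83, 18, 1232]);
translate([1143, 299, 81]) cube([83, 18, 1232]);
translate([1283, 299, 81]) cube([83, 18, 1232]);
translate([1423, 299, 81]) cube([83, 18, 1232]);
translate([1563, 299, 81]) cube([83, 18, 1232]);
translate([1703, 299, 81]) cube([83, 18, 1232]);


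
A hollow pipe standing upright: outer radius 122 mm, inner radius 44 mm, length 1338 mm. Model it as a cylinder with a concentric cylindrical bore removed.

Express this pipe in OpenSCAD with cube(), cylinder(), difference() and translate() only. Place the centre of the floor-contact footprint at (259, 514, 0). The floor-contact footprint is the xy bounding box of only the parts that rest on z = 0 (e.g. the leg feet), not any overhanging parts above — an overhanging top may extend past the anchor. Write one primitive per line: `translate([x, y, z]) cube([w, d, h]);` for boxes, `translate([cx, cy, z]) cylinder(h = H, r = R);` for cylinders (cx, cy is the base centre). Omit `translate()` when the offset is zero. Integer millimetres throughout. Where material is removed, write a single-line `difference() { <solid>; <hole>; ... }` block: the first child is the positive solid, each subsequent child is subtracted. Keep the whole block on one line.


difference() { translate([259, 514, 0]) cylinder(h = 1338, r = 122); translate([259, 514, 0]) cylinder(h = 1338, r = 44); }


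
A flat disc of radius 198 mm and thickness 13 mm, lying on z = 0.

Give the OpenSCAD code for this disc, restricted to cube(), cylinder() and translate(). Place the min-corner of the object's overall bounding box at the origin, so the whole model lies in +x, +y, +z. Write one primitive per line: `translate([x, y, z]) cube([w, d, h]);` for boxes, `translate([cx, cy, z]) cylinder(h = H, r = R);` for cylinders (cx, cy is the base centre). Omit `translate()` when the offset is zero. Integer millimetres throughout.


translate([198, 198, 0]) cylinder(h = 13, r = 198);


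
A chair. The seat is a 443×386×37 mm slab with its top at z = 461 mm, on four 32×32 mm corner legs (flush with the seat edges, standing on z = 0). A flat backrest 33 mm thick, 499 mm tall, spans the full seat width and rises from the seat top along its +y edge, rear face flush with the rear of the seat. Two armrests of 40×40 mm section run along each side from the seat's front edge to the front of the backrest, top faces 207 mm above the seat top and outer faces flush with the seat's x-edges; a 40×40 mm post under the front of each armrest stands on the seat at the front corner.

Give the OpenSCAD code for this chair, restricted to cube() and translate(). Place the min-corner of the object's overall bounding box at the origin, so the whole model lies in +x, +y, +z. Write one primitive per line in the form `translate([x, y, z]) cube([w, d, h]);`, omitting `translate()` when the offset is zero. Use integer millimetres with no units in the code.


translate([0, 0, 424]) cube([443, 386, 37]);
cube([32, 32, 424]);
translate([411, 0, 0]) cube([32, 32, 424]);
translate([0, 354, 0]) cube([32, 32, 424]);
translate([411, 354, 0]) cube([32, 32, 424]);
translate([0, 353, 461]) cube([443, 33, 499]);
translate([0, 0, 628]) cube([40, 353, 40]);
translate([403, 0, 628]) cube([40, 353, 40]);
translate([0, 0, 461]) cube([40, 40, 167]);
translate([403, 0, 461]) cube([40, 40, 167]);


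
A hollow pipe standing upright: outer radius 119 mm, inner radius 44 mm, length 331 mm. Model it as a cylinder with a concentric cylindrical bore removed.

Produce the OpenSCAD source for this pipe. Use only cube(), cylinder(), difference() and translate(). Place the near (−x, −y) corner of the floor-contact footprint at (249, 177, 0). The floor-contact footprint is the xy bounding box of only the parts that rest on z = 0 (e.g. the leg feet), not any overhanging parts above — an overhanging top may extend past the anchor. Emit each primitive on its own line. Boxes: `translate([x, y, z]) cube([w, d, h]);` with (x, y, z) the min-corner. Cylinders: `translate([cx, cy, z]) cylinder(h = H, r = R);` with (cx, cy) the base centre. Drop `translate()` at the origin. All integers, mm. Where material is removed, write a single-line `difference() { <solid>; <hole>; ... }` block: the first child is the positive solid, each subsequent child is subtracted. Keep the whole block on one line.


difference() { translate([368, 296, 0]) cylinder(h = 331, r = 119); translate([368, 296, 0]) cylinder(h = 331, r = 44); }


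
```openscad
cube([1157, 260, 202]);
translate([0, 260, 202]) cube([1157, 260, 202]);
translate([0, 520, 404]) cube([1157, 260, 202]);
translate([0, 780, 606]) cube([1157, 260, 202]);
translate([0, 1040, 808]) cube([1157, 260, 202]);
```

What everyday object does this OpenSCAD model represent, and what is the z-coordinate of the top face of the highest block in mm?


A staircase. The total rise is 1010 mm.

5 identical blocks, each offset up and back from the previous — a staircase. Each step is 202 mm tall and there are 5 of them, so the total rise is 5 × 202 = 1010 mm.


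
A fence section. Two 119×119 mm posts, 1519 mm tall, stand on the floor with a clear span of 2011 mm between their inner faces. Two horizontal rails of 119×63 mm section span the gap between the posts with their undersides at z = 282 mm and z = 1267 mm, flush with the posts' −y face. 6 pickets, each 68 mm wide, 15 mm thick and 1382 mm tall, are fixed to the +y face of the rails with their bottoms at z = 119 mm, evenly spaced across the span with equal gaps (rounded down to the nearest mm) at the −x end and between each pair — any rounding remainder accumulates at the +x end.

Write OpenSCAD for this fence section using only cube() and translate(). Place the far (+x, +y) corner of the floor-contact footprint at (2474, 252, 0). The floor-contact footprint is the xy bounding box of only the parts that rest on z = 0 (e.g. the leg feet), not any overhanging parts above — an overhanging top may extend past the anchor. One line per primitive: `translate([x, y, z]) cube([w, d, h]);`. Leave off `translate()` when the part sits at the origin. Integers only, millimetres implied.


translate([225, 133, 0]) cube([119, 119, 1519]);
translate([2355, 133, 0]) cube([119, 119, 1519]);
translate([344, 133, 282]) cube([2011, 119, 63]);
translate([344, 133, 1267]) cube([2011, 119, 63]);
translate([573, 252, 119]) cube([68, 15, 1382]);
translate([870, 252, 119]) cube([68, 15, 1382]);
translate([1167, 252, 119]) cube([68, 15, 1382]);
translate([1464, 252, 119]) cube([68, 15, 1382]);
translate([1761, 252, 119]) cube([68, 15, 1382]);
translate([2058, 252, 119]) cube([68, 15, 1382]);


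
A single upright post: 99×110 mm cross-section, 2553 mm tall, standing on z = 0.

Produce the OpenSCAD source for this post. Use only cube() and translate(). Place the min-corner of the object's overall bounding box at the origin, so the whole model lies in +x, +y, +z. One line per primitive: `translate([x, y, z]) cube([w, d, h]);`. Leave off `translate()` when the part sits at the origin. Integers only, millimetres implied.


cube([99, 110, 2553]);


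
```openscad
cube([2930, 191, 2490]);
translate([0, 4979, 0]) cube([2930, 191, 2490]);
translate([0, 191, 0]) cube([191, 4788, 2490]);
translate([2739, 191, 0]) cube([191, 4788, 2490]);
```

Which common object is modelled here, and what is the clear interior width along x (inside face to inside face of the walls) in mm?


A house (or room) frame. The interior width is 2548 mm.

Four 2490 mm walls enclosing a rectangle with no floor or roof — a room or house frame. Outside width is 2930 mm and wall thickness is 191 mm, so the interior width is 2930 − 2 × 191 = 2548 mm.


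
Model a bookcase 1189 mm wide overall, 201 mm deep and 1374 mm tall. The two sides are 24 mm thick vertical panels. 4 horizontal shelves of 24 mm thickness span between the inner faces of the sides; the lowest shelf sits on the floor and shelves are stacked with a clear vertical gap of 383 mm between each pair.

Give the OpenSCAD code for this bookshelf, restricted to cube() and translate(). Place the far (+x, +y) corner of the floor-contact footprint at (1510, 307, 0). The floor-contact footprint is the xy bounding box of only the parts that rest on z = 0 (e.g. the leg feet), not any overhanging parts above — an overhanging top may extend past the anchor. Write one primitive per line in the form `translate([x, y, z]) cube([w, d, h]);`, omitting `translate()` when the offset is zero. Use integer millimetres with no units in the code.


translate([321, 106, 0]) cube([24, 201, 1374]);
translate([1486, 106, 0]) cube([24, 201, 1374]);
translate([345, 106, 0]) cube([1141, 201, 24]);
translate([345, 106, 407]) cube([1141, 201, 24]);
translate([345, 106, 814]) cube([1141, 201, 24]);
translate([345, 106, 1221]) cube([1141, 201, 24]);


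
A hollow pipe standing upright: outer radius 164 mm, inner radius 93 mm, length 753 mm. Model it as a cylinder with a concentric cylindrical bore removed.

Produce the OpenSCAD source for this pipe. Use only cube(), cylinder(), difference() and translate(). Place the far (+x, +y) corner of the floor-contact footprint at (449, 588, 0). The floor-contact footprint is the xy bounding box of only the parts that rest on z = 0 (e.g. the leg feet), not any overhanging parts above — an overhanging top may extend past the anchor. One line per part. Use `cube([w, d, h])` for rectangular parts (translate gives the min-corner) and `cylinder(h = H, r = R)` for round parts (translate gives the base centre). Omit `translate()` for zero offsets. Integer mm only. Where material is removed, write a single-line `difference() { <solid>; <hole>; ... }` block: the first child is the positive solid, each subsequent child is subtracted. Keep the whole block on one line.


difference() { translate([285, 424, 0]) cylinder(h = 753, r = 164); translate([285, 424, 0]) cylinder(h = 753, r = 93); }


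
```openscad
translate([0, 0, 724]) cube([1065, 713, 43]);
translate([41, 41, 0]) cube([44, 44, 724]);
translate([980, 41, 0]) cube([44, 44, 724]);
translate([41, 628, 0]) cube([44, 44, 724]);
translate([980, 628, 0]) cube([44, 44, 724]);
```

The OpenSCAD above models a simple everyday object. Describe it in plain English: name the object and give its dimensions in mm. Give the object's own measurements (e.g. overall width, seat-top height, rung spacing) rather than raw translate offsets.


A table: top 1065 mm (x) × 713 mm (y), 43 mm thick, upper face at z = 767 mm, on four 44×44 mm square legs, each inset 41 mm from the nearest pair of top edges from z = 0 to the bottom of the top.


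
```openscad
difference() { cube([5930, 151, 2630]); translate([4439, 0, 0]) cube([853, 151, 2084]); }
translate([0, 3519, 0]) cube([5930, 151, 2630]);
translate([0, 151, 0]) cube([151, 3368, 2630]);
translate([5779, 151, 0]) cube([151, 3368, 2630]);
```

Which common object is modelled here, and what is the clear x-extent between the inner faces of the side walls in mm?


A single room. The interior width is 5628 mm.

Four walls enclosing a rectangle with a door in the front wall — a room. Outside width 5930 minus two 151 mm walls gives 5628 mm.


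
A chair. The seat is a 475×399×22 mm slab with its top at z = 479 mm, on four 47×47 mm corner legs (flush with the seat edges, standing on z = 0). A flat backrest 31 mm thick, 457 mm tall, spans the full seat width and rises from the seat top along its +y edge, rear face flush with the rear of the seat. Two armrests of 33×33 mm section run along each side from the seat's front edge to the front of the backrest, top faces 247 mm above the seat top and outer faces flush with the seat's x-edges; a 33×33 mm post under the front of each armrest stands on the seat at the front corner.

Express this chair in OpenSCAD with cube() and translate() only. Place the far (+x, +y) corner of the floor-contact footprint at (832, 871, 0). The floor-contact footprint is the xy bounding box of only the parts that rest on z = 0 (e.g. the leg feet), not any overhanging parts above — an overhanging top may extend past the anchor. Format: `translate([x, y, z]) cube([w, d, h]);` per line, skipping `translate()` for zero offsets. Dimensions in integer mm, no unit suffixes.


translate([357, 472, 457]) cube([475, 399, 22]);
translate([357, 472, 0]) cube([47, 47, 457]);
translate([785, 472, 0]) cube([47, 47, 457]);
translate([357, 824, 0]) cube([47, 47, 457]);
translate([785, 824, 0]) cube([47, 47, 457]);
translate([357, 840, 479]) cube([475, 31, 457]);
translate([357, 472, 693]) cube([33, 368, 33]);
translate([799, 472, 693]) cube([33, 368, 33]);
translate([357, 472, 479]) cube([33, 33, 214]);
translate([799, 472, 479]) cube([33, 33, 214]);


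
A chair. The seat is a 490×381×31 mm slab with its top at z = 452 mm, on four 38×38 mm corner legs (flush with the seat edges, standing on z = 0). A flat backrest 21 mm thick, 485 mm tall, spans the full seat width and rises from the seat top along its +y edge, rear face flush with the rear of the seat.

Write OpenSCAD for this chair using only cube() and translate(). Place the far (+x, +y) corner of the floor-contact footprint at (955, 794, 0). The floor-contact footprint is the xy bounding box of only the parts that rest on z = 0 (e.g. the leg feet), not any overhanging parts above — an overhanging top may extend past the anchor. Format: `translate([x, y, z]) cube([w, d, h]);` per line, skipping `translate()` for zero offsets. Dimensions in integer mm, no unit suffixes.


// leg_h = 452 - 31 = 421
translate([465, 413, 421]) cube([490, 381, 31]);
translate([465, 413, 0]) cube([38, 38, 421]);
translate([917, 413, 0]) cube([38, 38, 421]);
translate([465, 756, 0]) cube([38, 38, 421]);
translate([917, 756, 0]) cube([38, 38, 421]);
translate([465, 773, 452]) cube([490, 21, 485]);


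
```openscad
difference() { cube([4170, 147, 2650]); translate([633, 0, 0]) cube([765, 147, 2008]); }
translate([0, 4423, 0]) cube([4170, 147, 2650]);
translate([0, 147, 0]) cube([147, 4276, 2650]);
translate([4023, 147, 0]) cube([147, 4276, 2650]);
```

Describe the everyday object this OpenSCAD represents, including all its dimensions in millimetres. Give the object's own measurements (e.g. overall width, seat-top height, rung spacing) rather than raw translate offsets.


A single room: four walls, each 2650 mm tall and 147 mm thick, enclosing an outside footprint 4170×4570 mm (x × y), no floor or roof. The front and back walls (−y and +y sides) run the full x-width; the side walls fit between their inner faces. A door opening 765 mm wide and 2008 mm tall is cut through the front wall from the floor up, its −x edge 633 mm from the wall's −x end.


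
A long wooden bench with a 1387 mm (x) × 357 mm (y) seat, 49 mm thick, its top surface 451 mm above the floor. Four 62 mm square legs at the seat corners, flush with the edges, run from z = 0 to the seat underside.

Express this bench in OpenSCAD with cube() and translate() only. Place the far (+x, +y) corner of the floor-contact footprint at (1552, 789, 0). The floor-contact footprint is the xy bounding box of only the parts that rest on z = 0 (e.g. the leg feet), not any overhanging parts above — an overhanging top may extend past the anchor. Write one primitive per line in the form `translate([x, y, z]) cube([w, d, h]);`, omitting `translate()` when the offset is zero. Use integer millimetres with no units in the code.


translate([165, 432, 402]) cube([1387, 357, 49]);
translate([165, 432, 0]) cube([62, 62, 402]);
translate([165, 727, 0]) cube([62, 62, 402]);
translate([1490, 432, 0]) cube([62, 62, 402]);
translate([1490, 727, 0]) cube([62, 62, 402]);


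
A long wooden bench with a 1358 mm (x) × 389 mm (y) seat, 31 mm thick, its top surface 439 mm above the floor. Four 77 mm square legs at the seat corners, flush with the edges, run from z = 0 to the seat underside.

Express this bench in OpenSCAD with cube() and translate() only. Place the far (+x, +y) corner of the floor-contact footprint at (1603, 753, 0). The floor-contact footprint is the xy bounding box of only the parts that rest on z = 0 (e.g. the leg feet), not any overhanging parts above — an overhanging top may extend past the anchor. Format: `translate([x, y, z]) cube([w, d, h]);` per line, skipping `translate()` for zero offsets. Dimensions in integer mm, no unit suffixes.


// leg_h = 439 − 31 = 408
translate([245, 364, 408]) cube([1358, 389, 31]);
translate([245, 364, 0]) cube([77, 77, 408]);
translate([245, 676, 0]) cube([77, 77, 408]);
translate([1526, 364, 0]) cube([77, 77, 408]);
translate([1526, 676, 0]) cube([77, 77, 408]);


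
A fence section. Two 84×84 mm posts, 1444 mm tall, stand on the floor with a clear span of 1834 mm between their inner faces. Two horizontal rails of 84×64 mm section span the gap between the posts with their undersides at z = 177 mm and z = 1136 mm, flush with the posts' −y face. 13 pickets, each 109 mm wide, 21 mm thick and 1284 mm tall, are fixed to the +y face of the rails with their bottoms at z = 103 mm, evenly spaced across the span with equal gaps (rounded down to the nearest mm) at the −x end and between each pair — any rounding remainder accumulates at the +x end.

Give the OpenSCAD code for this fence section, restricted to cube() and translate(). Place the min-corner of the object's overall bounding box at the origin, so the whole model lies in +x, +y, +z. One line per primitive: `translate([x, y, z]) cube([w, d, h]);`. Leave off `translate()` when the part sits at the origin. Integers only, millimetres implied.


cube([84, 84, 1444]);
translate([1918, 0, 0]) cube([84, 84, 1444]);
translate([84, 0, 177]) cube([1834, 84, 64]);
translate([84, 0, 1136]) cube([1834, 84, 64]);
translate([113, 84, 103]) cube([109, 21, 1284]);
translate([251, 84, 103]) cube([109, 21, 1284]);
translate([389, 84, 103]) cube([109, 21, 1284]);
translate([527, 84, 103]) cube([109, 21, 1284]);
translate([665, 84, 103]) cube([109, 21, 1284]);
translate([803, 84, 103]) cube([109, 21, 1284]);
translate([941, 84, 103]) cube([109, 21, 1284]);
translate([1079, 84, 103]) cube([109, 21, 1284]);
translate([1217, 84, 103]) cube([109, 21, 1284]);
translate([1355, 84, 103]) cube([109, 21, 1284]);
translate([1493, 84, 103]) cube([109, 21, 1284]);
translate([1631, 84, 103]) cube([109, 21, 1284]);
translate([1769, 84, 103]) cube([109, 21, 1284]);


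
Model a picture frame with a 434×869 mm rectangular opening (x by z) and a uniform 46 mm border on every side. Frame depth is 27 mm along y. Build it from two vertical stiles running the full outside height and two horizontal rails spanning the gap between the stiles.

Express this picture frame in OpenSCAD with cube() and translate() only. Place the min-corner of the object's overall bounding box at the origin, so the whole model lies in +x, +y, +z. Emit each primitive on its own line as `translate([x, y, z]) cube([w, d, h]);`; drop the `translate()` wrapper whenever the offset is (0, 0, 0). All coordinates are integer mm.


cube([46, 27, 961]);
translate([480, 0, 0]) cube([46, 27, 961]);
translate([46, 0, 0]) cube([434, 27, 46]);
translate([46, 0, 915]) cube([434, 27, 46]);
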